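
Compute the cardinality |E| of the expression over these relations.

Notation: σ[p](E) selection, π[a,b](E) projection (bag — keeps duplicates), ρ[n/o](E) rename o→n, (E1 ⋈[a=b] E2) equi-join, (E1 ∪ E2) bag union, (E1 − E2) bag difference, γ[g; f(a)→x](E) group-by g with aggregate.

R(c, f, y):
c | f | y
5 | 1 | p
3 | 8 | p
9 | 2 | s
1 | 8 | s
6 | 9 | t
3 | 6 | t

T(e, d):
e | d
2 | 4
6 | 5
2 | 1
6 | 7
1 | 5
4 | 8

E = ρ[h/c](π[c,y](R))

Subexpression sizes:
  R → 6
  π[c,y](R) → 6
  ρ[h/c](π[c,y](R)) → 6

|E| = 6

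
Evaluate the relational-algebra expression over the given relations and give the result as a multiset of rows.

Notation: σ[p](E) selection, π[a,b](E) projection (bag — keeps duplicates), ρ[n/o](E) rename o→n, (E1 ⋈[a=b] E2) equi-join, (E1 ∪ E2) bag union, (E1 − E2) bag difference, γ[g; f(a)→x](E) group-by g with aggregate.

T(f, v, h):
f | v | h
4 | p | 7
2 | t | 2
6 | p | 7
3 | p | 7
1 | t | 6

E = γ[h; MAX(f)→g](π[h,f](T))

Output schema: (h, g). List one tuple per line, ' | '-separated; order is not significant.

Per-node cardinality:
  T → 5
  π[h,f](T) → 5
  γ[h; MAX(f)→g](π[h,f](T)) → 3

== RESULT ==
h | g
2 | 2
6 | 1
7 | 6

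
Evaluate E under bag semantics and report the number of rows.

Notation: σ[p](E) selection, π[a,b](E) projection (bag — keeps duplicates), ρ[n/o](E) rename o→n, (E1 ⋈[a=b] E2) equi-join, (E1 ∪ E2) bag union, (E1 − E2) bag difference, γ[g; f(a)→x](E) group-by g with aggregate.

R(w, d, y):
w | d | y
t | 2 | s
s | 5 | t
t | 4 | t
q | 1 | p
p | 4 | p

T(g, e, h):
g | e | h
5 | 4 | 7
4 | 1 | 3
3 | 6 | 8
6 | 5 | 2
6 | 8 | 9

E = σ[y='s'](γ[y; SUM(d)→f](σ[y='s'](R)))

Stepwise |·|:
  R → 5
  σ[y='s'](R) → 1
  γ[y; SUM(d)→f](σ[y='s'](R)) → 1
  σ[y='s'](γ[y; SUM(d)→f](σ[y='s'](R))) → 1

|E| = 1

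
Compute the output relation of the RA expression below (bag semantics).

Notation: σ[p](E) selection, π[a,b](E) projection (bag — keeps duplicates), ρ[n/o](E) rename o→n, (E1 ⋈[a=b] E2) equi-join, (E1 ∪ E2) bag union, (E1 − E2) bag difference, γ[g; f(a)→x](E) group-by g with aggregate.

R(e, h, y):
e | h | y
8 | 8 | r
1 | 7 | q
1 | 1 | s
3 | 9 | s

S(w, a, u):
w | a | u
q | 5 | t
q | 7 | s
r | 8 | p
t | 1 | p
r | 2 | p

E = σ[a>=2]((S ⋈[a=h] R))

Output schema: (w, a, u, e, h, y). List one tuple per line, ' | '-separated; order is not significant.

Subexpression sizes:
  S → 5
  R → 4
  (S ⋈[a=h] R) → 3
  σ[a>=2]((S ⋈[a=h] R)) → 2

== RESULT ==
w | a | u | e | h | y
q | 7 | s | 1 | 7 | q
r | 8 | p | 8 | 8 | r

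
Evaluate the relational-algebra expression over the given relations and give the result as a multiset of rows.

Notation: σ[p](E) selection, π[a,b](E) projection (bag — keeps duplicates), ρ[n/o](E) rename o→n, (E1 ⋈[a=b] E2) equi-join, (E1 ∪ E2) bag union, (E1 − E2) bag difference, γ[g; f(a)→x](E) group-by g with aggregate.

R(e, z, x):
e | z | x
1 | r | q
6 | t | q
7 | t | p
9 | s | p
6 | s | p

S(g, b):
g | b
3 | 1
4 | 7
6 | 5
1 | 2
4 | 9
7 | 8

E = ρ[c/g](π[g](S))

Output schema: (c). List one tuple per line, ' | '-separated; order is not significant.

Stepwise |·|:
  S → 6
  π[g](S) → 6
  ρ[c/g](π[g](S)) → 6

== RESULT ==
c
1
3
4
4
6
7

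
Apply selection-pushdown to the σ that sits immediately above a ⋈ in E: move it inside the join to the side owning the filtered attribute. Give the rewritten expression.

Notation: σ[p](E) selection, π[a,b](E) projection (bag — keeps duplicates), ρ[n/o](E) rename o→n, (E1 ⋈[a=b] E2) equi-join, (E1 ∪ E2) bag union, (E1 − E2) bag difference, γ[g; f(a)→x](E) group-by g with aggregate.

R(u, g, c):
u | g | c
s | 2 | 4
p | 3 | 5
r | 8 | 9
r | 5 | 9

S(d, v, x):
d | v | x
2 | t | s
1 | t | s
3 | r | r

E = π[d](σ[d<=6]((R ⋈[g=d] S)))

σ filters on d, owned by the right side.
E' = π[d]((R ⋈[g=d] σ[d<=6](S)))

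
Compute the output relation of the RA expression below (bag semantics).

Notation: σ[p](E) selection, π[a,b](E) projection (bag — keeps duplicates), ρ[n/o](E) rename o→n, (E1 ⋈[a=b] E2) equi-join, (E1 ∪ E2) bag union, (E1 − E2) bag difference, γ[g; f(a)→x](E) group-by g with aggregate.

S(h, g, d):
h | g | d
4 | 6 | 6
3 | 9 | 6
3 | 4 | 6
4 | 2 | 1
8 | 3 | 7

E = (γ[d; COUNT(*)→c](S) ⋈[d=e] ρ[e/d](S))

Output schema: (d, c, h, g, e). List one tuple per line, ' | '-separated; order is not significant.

Row counts bottom-up:
  S → 5
  γ[d; COUNT(*)→c](S) → 3
  S → 5
  ρ[e/d](S) → 5
  (γ[d; COUNT(*)→c](S) ⋈[d=e] ρ[e/d](S)) → 5

== RESULT ==
d | c | h | g | e
1 | 1 | 4 | 2 | 1
6 | 3 | 3 | 4 | 6
6 | 3 | 3 | 9 | 6
6 | 3 | 4 | 6 | 6
7 | 1 | 8 | 3 | 7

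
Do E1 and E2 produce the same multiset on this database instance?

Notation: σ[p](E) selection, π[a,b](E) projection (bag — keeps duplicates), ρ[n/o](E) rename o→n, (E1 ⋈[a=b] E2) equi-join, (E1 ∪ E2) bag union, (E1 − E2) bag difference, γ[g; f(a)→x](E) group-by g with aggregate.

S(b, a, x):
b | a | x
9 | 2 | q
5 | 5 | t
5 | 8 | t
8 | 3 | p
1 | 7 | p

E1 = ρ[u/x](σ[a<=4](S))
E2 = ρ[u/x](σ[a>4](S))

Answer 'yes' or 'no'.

E1 stepwise |·|:
  S → 5
  σ[a<=4](S) → 2
  ρ[u/x](σ[a<=4](S)) → 2
E2 stepwise |·|:
  S → 5
  σ[a>4](S) → 3
  ρ[u/x](σ[a>4](S)) → 3

E1 result:
b | a | u
8 | 3 | p
9 | 2 | q
E2 result:
b | a | u
1 | 7 | p
5 | 5 | t
5 | 8 | t
Witness: (8, 3, 'p') appears 1× in E1 but 0× in E2.

no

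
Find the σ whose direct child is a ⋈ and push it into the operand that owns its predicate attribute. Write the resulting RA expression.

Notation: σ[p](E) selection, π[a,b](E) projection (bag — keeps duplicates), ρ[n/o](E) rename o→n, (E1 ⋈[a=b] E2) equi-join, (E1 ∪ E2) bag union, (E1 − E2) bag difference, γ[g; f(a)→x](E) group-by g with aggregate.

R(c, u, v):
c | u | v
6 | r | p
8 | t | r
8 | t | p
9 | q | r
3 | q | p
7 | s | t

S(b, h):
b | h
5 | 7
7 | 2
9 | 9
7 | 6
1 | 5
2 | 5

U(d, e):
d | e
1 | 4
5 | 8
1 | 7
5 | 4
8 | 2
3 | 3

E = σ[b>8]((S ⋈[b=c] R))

σ filters on b, owned by the left side.
E' = (σ[b>8](S) ⋈[b=c] R)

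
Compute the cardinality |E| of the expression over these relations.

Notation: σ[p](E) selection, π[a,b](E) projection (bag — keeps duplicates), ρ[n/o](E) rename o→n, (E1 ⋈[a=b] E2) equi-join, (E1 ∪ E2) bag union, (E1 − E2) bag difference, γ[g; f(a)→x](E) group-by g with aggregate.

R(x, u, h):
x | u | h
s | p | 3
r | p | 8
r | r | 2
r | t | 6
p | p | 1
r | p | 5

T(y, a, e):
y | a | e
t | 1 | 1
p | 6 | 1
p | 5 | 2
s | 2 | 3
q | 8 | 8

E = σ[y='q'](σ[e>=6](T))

Subexpression sizes:
  T → 5
  σ[e>=6](T) → 1
  σ[y='q'](σ[e>=6](T)) → 1

|E| = 1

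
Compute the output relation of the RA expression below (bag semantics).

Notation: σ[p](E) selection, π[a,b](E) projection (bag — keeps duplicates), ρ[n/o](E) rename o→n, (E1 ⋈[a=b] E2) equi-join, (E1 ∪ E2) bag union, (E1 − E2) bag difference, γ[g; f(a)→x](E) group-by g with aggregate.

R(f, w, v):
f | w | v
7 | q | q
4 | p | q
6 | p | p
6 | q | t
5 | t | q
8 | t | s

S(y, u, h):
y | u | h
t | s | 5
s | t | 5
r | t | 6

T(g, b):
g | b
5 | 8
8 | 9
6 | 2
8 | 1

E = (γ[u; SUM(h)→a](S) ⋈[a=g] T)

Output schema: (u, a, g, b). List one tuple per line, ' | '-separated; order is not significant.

Row counts bottom-up:
  S → 3
  γ[u; SUM(h)→a](S) → 2
  T → 4
  (γ[u; SUM(h)→a](S) ⋈[a=g] T) → 1

== RESULT ==
u | a | g | b
s | 5 | 5 | 8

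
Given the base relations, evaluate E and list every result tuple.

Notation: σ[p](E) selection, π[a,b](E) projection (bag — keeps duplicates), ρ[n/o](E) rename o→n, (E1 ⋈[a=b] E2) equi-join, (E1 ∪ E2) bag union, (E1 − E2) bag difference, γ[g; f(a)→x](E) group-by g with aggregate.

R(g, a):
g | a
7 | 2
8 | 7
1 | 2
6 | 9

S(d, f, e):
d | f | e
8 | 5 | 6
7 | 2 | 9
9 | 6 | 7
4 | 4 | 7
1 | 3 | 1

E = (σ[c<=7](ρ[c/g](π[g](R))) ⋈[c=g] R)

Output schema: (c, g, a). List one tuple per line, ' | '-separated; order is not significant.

Per-node cardinality:
  R → 4
  π[g](R) → 4
  ρ[c/g](π[g](R)) → 4
  σ[c<=7](ρ[c/g](π[g](R))) → 3
  R → 4
  (σ[c<=7](ρ[c/g](π[g](R))) ⋈[c=g] R) → 3

== RESULT ==
c | g | a
1 | 1 | 2
6 | 6 | 9
7 | 7 | 2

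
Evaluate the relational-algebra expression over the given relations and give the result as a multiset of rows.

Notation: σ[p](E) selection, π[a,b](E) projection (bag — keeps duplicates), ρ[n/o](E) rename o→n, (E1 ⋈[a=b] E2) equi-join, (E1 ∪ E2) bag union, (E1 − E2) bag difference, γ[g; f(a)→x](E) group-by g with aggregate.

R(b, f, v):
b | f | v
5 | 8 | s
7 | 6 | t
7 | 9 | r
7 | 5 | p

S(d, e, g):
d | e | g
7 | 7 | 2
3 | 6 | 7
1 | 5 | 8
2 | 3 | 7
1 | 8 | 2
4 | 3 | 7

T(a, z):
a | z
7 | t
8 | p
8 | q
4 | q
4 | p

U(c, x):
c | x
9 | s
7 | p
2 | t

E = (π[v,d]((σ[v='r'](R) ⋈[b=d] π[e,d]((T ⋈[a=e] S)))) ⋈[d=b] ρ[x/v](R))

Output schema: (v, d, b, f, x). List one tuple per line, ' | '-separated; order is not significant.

Stepwise |·|:
  R → 4
  σ[v='r'](R) → 1
  T → 5
  S → 6
  (T ⋈[a=e] S) → 3
  π[e,d]((T ⋈[a=e] S)) → 3
  (σ[v='r'](R) ⋈[b=d] π[e,d]((T ⋈[a=e] S))) → 1
  π[v,d]((σ[v='r'](R) ⋈[b=d] π[e,d]((T ⋈[a=e] S)))) → 1
  R → 4
  ρ[x/v](R) → 4
  (π[v,d]((σ[v='r'](R) ⋈[b=d] π[e,d]((T ⋈[a=e] S)))) ⋈[d=b] ρ[x/v](R)) → 3

== RESULT ==
v | d | b | f | x
r | 7 | 7 | 5 | p
r | 7 | 7 | 6 | t
r | 7 | 7 | 9 | r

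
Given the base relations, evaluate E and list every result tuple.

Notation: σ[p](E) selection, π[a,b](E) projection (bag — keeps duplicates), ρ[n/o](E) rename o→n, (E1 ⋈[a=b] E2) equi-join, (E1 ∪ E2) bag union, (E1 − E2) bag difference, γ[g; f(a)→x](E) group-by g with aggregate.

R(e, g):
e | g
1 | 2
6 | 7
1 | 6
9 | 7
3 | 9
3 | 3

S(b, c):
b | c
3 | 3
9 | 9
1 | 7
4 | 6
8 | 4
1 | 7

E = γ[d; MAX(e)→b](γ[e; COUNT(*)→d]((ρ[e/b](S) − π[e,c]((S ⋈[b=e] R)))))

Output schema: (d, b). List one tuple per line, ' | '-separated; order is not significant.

Per-node cardinality:
  S → 6
  ρ[e/b](S) → 6
  S → 6
  R → 6
  (S ⋈[b=e] R) → 7
  π[e,c]((S ⋈[b=e] R)) → 7
  (ρ[e/b](S) − π[e,c]((S ⋈[b=e] R))) → 2
  γ[e; COUNT(*)→d]((ρ[e/b](S) − π[e,c]((S ⋈[b=e] R)))) → 2
  γ[d; MAX(e)→b](γ[e; COUNT(*)→d]((ρ[e/b](S) − π[e,c]((S ⋈[b=e] R))))) → 1

== RESULT ==
d | b
1 | 8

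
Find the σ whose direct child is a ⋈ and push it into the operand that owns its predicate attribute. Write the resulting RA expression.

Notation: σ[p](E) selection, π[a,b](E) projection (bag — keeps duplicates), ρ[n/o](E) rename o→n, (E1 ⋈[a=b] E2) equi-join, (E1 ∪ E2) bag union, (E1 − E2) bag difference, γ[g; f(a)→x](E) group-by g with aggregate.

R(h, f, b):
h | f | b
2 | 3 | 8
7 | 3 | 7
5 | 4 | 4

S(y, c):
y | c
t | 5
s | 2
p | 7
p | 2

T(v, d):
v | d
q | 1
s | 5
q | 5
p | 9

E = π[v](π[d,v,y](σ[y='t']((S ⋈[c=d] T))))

σ filters on y, owned by the left side.
E' = π[v](π[d,v,y]((σ[y='t'](S) ⋈[c=d] T)))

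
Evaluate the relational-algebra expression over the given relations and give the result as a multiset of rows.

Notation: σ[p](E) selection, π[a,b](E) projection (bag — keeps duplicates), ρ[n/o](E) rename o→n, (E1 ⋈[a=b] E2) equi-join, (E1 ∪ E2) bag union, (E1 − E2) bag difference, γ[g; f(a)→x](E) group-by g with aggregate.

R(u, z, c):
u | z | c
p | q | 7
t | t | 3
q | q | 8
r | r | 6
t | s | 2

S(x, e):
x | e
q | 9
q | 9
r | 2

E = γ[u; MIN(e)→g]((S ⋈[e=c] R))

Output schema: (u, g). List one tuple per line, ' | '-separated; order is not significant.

Row counts bottom-up:
  S → 3
  R → 5
  (S ⋈[e=c] R) → 1
  γ[u; MIN(e)→g]((S ⋈[e=c] R)) → 1

== RESULT ==
u | g
t | 2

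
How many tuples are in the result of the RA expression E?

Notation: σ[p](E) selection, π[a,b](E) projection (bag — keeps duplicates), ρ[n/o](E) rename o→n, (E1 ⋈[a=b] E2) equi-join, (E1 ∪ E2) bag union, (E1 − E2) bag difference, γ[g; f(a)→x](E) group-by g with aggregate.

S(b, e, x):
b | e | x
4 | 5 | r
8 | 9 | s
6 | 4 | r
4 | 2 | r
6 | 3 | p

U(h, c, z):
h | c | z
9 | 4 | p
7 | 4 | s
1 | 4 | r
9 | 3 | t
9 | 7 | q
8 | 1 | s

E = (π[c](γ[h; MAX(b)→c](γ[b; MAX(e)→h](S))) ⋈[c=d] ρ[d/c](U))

Stepwise |·|:
  S → 5
  γ[b; MAX(e)→h](S) → 3
  γ[h; MAX(b)→c](γ[b; MAX(e)→h](S)) → 3
  π[c](γ[h; MAX(b)→c](γ[b; MAX(e)→h](S))) → 3
  U → 6
  ρ[d/c](U) → 6
  (π[c](γ[h; MAX(b)→c](γ[b; MAX(e)→h](S))) ⋈[c=d] ρ[d/c](U)) → 3

|E| = 3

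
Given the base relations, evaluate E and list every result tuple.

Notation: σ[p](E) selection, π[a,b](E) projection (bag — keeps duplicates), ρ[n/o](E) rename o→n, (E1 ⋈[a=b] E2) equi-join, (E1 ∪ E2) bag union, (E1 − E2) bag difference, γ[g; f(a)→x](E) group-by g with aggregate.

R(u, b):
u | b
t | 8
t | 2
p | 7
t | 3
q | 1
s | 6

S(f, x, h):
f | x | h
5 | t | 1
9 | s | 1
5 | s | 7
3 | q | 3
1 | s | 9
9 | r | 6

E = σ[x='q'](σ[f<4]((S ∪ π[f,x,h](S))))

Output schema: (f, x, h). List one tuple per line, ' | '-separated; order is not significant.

Stepwise |·|:
  S → 6
  S → 6
  π[f,x,h](S) → 6
  (S ∪ π[f,x,h](S)) → 12
  σ[f<4]((S ∪ π[f,x,h](S))) → 4
  σ[x='q'](σ[f<4]((S ∪ π[f,x,h](S)))) → 2

== RESULT ==
f | x | h
3 | q | 3
3 | q | 3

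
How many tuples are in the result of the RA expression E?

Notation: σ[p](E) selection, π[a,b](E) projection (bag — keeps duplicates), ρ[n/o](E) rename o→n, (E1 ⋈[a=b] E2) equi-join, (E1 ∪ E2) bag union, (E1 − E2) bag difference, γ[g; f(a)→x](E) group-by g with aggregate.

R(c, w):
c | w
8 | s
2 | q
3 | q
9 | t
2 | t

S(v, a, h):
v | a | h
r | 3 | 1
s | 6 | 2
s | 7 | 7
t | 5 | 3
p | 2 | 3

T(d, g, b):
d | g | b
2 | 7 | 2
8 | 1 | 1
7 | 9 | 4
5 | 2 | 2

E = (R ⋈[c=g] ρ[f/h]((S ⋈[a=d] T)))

Row counts bottom-up:
  R → 5
  S → 5
  T → 4
  (S ⋈[a=d] T) → 3
  ρ[f/h]((S ⋈[a=d] T)) → 3
  (R ⋈[c=g] ρ[f/h]((S ⋈[a=d] T))) → 3

|E| = 3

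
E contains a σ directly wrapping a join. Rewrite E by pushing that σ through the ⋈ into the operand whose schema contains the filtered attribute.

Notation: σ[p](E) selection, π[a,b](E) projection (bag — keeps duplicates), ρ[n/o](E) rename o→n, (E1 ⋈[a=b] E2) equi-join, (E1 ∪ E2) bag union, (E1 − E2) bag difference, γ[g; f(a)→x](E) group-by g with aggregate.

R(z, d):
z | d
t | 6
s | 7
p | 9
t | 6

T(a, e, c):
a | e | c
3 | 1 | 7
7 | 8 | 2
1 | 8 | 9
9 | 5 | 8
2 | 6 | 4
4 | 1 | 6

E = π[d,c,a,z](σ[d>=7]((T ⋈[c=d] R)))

σ filters on d, owned by the right side.
E' = π[d,c,a,z]((T ⋈[c=d] σ[d>=7](R)))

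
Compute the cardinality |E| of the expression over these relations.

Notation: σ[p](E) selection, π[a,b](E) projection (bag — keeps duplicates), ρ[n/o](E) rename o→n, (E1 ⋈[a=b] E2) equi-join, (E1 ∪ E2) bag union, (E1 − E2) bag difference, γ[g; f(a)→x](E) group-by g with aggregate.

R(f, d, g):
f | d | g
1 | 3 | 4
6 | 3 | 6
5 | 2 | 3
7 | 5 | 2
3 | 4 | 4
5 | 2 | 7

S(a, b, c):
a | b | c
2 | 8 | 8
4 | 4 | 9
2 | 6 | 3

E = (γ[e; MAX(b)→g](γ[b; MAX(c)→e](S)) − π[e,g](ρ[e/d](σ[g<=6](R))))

Subexpression sizes:
  S → 3
  γ[b; MAX(c)→e](S) → 3
  γ[e; MAX(b)→g](γ[b; MAX(c)→e](S)) → 3
  R → 6
  σ[g<=6](R) → 5
  ρ[e/d](σ[g<=6](R)) → 5
  π[e,g](ρ[e/d](σ[g<=6](R))) → 5
  (γ[e; MAX(b)→g](γ[b; MAX(c)→e](S)) − π[e,g](ρ[e/d](σ[g<=6](R)))) → 2

|E| = 2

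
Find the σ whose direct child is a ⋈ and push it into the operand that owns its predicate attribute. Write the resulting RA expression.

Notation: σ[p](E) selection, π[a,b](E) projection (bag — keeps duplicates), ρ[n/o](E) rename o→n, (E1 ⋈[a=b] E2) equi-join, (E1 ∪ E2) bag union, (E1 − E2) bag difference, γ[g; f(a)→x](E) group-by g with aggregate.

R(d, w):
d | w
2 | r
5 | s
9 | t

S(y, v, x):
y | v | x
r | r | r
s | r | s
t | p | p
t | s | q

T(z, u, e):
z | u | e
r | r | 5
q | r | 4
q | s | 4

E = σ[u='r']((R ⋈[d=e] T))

σ filters on u, owned by the right side.
E' = (R ⋈[d=e] σ[u='r'](T))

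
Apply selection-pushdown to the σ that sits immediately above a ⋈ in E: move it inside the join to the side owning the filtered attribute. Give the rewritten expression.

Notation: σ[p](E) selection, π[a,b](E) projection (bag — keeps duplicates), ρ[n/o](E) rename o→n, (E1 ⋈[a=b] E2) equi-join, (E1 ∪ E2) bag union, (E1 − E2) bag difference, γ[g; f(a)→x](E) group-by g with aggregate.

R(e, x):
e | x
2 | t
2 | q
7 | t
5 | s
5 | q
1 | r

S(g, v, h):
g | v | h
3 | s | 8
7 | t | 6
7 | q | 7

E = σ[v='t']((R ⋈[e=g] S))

σ filters on v, owned by the right side.
E' = (R ⋈[e=g] σ[v='t'](S))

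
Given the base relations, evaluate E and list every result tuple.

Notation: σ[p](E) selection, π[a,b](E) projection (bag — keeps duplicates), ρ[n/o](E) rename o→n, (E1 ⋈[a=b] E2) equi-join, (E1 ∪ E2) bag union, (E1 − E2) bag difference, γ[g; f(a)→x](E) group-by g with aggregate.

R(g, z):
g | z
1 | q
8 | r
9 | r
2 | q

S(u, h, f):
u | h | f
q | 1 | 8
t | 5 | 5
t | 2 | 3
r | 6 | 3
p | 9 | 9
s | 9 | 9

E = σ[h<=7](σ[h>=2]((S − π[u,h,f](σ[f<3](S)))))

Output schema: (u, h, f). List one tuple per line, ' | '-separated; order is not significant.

Row counts bottom-up:
  S → 6
  S → 6
  σ[f<3](S) → 0
  π[u,h,f](σ[f<3](S)) → 0
  (S − π[u,h,f](σ[f<3](S))) → 6
  σ[h>=2]((S − π[u,h,f](σ[f<3](S)))) → 5
  σ[h<=7](σ[h>=2]((S − π[u,h,f](σ[f<3](S))))) → 3

== RESULT ==
u | h | f
r | 6 | 3
t | 2 | 3
t | 5 | 5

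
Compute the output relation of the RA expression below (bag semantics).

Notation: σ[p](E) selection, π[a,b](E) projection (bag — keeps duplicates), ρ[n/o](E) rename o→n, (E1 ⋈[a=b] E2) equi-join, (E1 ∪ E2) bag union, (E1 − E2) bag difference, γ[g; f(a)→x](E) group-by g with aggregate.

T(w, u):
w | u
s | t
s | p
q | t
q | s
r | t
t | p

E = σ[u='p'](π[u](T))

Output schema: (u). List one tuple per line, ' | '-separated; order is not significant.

Per-node cardinality:
  T → 6
  π[u](T) → 6
  σ[u='p'](π[u](T)) → 2

== RESULT ==
u
p
p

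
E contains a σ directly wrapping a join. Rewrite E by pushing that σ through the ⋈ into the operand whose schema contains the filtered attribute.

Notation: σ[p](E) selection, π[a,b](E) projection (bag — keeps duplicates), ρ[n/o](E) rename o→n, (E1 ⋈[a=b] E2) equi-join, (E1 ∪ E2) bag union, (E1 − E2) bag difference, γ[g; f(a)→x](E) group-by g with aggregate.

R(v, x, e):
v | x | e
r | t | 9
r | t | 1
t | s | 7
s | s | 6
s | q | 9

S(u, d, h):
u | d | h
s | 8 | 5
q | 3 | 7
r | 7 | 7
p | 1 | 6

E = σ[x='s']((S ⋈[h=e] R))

σ filters on x, owned by the right side.
E' = (S ⋈[h=e] σ[x='s'](R))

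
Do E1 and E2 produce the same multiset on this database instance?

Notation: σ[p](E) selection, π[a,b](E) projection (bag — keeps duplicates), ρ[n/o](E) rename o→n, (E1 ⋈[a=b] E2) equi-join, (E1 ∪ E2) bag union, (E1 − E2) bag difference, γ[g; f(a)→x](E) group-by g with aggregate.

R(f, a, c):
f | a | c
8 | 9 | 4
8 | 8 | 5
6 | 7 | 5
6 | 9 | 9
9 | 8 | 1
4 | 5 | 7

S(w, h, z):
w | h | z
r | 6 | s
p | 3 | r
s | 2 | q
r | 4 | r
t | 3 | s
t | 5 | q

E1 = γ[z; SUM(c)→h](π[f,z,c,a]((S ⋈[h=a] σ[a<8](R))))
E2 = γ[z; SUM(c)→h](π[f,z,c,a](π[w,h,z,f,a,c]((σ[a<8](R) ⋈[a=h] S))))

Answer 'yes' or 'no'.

E1 stepwise |·|:
  S → 6
  R → 6
  σ[a<8](R) → 2
  (S ⋈[h=a] σ[a<8](R)) → 1
  π[f,z,c,a]((S ⋈[h=a] σ[a<8](R))) → 1
  γ[z; SUM(c)→h](π[f,z,c,a]((S ⋈[h=a] σ[a<8](R)))) → 1
E2 stepwise |·|:
  R → 6
  σ[a<8](R) → 2
  S → 6
  (σ[a<8](R) ⋈[a=h] S) → 1
  π[w,h,z,f,a,c]((σ[a<8](R) ⋈[a=h] S)) → 1
  π[f,z,c,a](π[w,h,z,f,a,c]((σ[a<8](R) ⋈[a=h] S))) → 1
  γ[z; SUM(c)→h](π[f,z,c,a](π[w,h,z,f,a,c]((σ[a<8](R) ⋈[a=h] S)))) → 1

E1 and E2 produce the same multiset:
z | h
q | 7

yes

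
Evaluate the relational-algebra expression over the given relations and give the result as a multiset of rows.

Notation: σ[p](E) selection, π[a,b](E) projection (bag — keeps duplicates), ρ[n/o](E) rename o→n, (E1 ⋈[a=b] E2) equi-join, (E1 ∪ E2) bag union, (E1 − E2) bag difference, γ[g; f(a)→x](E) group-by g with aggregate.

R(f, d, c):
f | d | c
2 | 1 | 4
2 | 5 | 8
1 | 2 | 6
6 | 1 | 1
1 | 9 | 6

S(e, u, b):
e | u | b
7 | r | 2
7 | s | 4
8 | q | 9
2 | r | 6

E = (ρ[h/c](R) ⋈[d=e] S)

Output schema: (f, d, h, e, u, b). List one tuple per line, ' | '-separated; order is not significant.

Row counts bottom-up:
  R → 5
  ρ[h/c](R) → 5
  S → 4
  (ρ[h/c](R) ⋈[d=e] S) → 1

== RESULT ==
f | d | h | e | u | b
1 | 2 | 6 | 2 | r | 6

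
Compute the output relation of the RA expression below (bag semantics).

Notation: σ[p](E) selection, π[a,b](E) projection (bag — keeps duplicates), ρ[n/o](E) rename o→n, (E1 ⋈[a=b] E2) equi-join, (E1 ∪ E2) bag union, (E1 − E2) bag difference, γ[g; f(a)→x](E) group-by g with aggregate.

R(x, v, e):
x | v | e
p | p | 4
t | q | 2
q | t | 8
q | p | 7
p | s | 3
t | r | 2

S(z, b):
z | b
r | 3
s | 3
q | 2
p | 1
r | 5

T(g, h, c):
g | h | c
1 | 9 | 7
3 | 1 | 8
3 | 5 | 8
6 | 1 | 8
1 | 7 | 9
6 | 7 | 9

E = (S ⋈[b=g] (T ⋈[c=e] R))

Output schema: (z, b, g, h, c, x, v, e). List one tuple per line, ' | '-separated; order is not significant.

Stepwise |·|:
  S → 5
  T → 6
  R → 6
  (T ⋈[c=e] R) → 4
  (S ⋈[b=g] (T ⋈[c=e] R)) → 5

== RESULT ==
z | b | g | h | c | x | v | e
p | 1 | 1 | 9 | 7 | q | p | 7
r | 3 | 3 | 1 | 8 | q | t | 8
r | 3 | 3 | 5 | 8 | q | t | 8
s | 3 | 3 | 1 | 8 | q | t | 8
s | 3 | 3 | 5 | 8 | q | t | 8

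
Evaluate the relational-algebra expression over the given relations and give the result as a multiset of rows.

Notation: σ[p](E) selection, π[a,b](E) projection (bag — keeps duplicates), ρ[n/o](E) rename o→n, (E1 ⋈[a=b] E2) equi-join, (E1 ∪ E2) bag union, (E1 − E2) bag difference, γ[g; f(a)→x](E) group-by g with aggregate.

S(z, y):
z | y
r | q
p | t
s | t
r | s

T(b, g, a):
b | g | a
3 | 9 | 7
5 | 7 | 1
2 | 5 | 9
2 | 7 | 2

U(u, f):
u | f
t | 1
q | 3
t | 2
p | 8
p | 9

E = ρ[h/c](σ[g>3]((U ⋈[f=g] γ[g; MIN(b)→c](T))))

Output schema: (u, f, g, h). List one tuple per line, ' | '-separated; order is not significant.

Subexpression sizes:
  U → 5
  T → 4
  γ[g; MIN(b)→c](T) → 3
  (U ⋈[f=g] γ[g; MIN(b)→c](T)) → 1
  σ[g>3]((U ⋈[f=g] γ[g; MIN(b)→c](T))) → 1
  ρ[h/c](σ[g>3]((U ⋈[f=g] γ[g; MIN(b)→c](T)))) → 1

== RESULT ==
u | f | g | h
p | 9 | 9 | 3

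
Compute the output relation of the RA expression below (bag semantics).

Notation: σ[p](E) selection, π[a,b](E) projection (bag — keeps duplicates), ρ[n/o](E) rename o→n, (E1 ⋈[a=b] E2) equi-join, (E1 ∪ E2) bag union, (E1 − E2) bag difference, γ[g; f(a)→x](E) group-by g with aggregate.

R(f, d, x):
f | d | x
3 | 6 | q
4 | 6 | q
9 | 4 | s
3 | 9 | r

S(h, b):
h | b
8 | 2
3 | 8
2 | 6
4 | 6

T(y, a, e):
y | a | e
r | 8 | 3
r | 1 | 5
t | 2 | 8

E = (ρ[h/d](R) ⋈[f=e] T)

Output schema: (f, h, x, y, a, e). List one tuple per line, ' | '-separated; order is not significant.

Per-node cardinality:
  R → 4
  ρ[h/d](R) → 4
  T → 3
  (ρ[h/d](R) ⋈[f=e] T) → 2

== RESULT ==
f | h | x | y | a | e
3 | 6 | q | r | 8 | 3
3 | 9 | r | r | 8 | 3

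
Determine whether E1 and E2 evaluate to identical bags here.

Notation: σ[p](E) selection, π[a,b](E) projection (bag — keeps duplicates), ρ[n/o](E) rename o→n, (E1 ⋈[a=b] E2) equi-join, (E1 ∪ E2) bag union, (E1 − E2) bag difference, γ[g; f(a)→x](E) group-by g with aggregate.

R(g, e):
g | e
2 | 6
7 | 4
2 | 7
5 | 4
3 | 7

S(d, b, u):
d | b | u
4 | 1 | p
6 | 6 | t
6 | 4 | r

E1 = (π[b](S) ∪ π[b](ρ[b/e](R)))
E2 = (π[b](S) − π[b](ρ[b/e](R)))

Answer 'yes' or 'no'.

E1 subexpression sizes:
  S → 3
  π[b](S) → 3
  R → 5
  ρ[b/e](R) → 5
  π[b](ρ[b/e](R)) → 5
  (π[b](S) ∪ π[b](ρ[b/e](R))) → 8
E2 subexpression sizes:
  S → 3
  π[b](S) → 3
  R → 5
  ρ[b/e](R) → 5
  π[b](ρ[b/e](R)) → 5
  (π[b](S) − π[b](ρ[b/e](R))) → 1

E1 result:
b
1
4
4
4
6
6
7
7
E2 result:
b
1
Witness: (6,) appears 2× in E1 but 0× in E2.

no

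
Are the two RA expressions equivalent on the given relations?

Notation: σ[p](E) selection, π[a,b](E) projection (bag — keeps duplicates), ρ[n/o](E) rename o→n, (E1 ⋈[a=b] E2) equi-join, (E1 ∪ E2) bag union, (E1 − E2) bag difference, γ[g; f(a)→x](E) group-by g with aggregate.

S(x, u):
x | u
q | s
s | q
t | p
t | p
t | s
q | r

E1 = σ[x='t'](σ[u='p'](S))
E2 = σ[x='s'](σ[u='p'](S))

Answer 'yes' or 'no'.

E1 stepwise |·|:
  S → 6
  σ[u='p'](S) → 2
  σ[x='t'](σ[u='p'](S)) → 2
E2 stepwise |·|:
  S → 6
  σ[u='p'](S) → 2
  σ[x='s'](σ[u='p'](S)) → 0

E1 result:
x | u
t | p
t | p
E2 result:
x | u
(0 rows)
Witness: ('t', 'p') appears 2× in E1 but 0× in E2.

no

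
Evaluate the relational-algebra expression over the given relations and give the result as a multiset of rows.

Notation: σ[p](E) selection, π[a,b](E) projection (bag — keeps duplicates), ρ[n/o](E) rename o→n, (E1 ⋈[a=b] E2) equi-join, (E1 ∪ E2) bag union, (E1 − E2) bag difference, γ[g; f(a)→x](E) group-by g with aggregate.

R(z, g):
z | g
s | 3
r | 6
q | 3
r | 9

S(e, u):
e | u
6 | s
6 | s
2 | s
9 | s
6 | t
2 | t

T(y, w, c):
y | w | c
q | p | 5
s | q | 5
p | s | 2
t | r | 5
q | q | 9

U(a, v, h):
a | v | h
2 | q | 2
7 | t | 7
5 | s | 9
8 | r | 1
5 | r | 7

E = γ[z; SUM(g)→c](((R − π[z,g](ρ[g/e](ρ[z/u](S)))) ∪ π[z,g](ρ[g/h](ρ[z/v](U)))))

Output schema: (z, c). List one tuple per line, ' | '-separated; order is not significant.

Row counts bottom-up:
  R → 4
  S → 6
  ρ[z/u](S) → 6
  ρ[g/e](ρ[z/u](S)) → 6
  π[z,g](ρ[g/e](ρ[z/u](S))) → 6
  (R − π[z,g](ρ[g/e](ρ[z/u](S)))) → 4
  U → 5
  ρ[z/v](U) → 5
  ρ[g/h](ρ[z/v](U)) → 5
  π[z,g](ρ[g/h](ρ[z/v](U))) → 5
  ((R − π[z,g](ρ[g/e](ρ[z/u](S)))) ∪ π[z,g](ρ[g/h](ρ[z/v](U)))) → 9
  γ[z; SUM(g)→c](((R − π[z,g](ρ[g/e](ρ[z/u](S)))) ∪ π[z,g](ρ[g/h](ρ[z/v](U))))) → 4

== RESULT ==
z | c
q | 5
r | 23
s | 12
t | 7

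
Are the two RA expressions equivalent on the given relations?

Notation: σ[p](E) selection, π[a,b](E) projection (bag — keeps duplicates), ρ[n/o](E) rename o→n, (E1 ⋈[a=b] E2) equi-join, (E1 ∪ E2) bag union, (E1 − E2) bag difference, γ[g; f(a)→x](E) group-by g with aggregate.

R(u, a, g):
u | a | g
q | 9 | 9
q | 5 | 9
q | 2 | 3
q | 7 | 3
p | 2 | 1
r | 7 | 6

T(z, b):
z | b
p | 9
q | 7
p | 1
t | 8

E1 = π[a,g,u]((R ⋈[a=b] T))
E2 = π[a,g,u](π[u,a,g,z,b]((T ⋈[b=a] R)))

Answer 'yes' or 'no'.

E1 subexpression sizes:
  R → 6
  T → 4
  (R ⋈[a=b] T) → 3
  π[a,g,u]((R ⋈[a=b] T)) → 3
E2 subexpression sizes:
  T → 4
  R → 6
  (T ⋈[b=a] R) → 3
  π[u,a,g,z,b]((T ⋈[b=a] R)) → 3
  π[a,g,u](π[u,a,g,z,b]((T ⋈[b=a] R))) → 3

E1 and E2 produce the same multiset:
a | g | u
7 | 3 | q
7 | 6 | r
9 | 9 | q

yes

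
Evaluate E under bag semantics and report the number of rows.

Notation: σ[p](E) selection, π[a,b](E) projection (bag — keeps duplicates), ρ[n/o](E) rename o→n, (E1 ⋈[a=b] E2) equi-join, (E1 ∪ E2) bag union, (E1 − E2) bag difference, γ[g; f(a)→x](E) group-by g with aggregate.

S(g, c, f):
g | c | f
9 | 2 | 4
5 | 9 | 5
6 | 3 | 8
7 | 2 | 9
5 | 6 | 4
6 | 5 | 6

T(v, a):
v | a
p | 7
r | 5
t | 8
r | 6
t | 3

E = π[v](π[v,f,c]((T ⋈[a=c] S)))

Subexpression sizes:
  T → 5
  S → 6
  (T ⋈[a=c] S) → 3
  π[v,f,c]((T ⋈[a=c] S)) → 3
  π[v](π[v,f,c]((T ⋈[a=c] S))) → 3

|E| = 3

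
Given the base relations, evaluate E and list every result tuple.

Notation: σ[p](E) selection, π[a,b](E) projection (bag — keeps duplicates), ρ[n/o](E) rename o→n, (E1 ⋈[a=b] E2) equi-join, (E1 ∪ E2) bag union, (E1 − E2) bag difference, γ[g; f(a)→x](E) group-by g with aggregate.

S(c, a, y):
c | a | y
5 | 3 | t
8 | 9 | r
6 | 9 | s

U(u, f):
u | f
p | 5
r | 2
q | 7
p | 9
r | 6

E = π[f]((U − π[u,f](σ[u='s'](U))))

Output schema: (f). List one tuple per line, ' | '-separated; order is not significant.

Per-node cardinality:
  U → 5
  U → 5
  σ[u='s'](U) → 0
  π[u,f](σ[u='s'](U)) → 0
  (U − π[u,f](σ[u='s'](U))) → 5
  π[f]((U − π[u,f](σ[u='s'](U)))) → 5

== RESULT ==
f
2
5
6
7
9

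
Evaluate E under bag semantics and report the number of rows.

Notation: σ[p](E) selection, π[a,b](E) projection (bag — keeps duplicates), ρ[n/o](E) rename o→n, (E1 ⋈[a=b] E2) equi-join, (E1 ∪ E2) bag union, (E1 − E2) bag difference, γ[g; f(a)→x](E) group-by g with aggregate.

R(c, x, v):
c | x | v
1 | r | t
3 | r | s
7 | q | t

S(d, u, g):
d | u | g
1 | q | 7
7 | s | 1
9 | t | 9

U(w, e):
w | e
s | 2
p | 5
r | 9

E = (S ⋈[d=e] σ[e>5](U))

Per-node cardinality:
  S → 3
  U → 3
  σ[e>5](U) → 1
  (S ⋈[d=e] σ[e>5](U)) → 1

|E| = 1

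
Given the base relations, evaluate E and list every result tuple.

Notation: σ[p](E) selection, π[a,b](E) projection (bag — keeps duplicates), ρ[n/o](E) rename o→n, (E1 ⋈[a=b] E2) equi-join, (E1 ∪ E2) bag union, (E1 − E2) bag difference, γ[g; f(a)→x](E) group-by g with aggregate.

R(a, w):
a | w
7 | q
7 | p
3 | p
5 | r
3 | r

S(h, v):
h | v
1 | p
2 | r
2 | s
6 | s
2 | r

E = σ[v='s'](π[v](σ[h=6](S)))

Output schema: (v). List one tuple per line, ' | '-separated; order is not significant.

Row counts bottom-up:
  S → 5
  σ[h=6](S) → 1
  π[v](σ[h=6](S)) → 1
  σ[v='s'](π[v](σ[h=6](S))) → 1

== RESULT ==
v
s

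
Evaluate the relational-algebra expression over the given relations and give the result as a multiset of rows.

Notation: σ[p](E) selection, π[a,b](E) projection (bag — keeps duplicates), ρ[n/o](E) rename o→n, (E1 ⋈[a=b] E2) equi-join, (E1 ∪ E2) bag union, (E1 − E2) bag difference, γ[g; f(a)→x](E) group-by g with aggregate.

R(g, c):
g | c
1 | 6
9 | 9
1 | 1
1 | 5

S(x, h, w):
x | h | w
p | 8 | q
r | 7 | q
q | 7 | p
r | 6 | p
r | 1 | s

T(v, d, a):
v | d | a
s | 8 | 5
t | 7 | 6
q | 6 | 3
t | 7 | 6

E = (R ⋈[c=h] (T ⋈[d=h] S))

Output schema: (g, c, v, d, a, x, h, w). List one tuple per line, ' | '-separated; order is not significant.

Subexpression sizes:
  R → 4
  T → 4
  S → 5
  (T ⋈[d=h] S) → 6
  (R ⋈[c=h] (T ⋈[d=h] S)) → 1

== RESULT ==
g | c | v | d | a | x | h | w
1 | 6 | q | 6 | 3 | r | 6 | p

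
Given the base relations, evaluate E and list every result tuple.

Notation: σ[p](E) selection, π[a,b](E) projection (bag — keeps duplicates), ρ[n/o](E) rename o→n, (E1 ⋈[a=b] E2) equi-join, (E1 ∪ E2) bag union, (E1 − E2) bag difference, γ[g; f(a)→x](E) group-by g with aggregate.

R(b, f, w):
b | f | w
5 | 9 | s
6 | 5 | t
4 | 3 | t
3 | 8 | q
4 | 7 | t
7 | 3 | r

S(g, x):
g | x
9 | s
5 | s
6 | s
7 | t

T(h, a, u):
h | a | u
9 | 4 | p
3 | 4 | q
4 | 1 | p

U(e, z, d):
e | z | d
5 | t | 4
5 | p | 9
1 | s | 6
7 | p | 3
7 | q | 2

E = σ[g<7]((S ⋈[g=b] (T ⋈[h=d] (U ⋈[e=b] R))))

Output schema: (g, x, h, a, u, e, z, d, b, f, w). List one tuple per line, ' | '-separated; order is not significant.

Row counts bottom-up:
  S → 4
  T → 3
  U → 5
  R → 6
  (U ⋈[e=b] R) → 4
  (T ⋈[h=d] (U ⋈[e=b] R)) → 3
  (S ⋈[g=b] (T ⋈[h=d] (U ⋈[e=b] R))) → 3
  σ[g<7]((S ⋈[g=b] (T ⋈[h=d] (U ⋈[e=b] R)))) → 2

== RESULT ==
g | x | h | a | u | e | z | d | b | f | w
5 | s | 4 | 1 | p | 5 | t | 4 | 5 | 9 | s
5 | s | 9 | 4 | p | 5 | p | 9 | 5 | 9 | s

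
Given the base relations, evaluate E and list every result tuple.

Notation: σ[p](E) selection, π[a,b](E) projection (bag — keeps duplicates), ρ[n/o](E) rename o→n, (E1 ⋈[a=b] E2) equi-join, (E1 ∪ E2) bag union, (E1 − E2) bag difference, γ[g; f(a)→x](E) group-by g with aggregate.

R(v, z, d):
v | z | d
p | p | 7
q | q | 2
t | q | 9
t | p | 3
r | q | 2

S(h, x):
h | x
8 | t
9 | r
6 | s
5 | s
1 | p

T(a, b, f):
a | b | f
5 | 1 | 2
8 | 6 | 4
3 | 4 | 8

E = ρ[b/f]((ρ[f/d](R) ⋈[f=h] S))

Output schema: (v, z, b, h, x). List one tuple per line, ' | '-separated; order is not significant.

Subexpression sizes:
  R → 5
  ρ[f/d](R) → 5
  S → 5
  (ρ[f/d](R) ⋈[f=h] S) → 1
  ρ[b/f]((ρ[f/d](R) ⋈[f=h] S)) → 1

== RESULT ==
v | z | b | h | x
t | q | 9 | 9 | r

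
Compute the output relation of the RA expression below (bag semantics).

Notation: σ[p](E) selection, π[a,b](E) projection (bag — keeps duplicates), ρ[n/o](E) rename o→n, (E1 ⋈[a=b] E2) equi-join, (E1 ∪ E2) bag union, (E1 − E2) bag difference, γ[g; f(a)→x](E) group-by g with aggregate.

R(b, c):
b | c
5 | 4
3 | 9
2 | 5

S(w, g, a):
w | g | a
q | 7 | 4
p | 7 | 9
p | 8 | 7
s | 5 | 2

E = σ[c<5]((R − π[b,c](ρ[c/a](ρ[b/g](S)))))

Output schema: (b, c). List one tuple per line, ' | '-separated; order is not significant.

Stepwise |·|:
  R → 3
  S → 4
  ρ[b/g](S) → 4
  ρ[c/a](ρ[b/g](S)) → 4
  π[b,c](ρ[c/a](ρ[b/g](S))) → 4
  (R − π[b,c](ρ[c/a](ρ[b/g](S)))) → 3
  σ[c<5]((R − π[b,c](ρ[c/a](ρ[b/g](S))))) → 1

== RESULT ==
b | c
5 | 4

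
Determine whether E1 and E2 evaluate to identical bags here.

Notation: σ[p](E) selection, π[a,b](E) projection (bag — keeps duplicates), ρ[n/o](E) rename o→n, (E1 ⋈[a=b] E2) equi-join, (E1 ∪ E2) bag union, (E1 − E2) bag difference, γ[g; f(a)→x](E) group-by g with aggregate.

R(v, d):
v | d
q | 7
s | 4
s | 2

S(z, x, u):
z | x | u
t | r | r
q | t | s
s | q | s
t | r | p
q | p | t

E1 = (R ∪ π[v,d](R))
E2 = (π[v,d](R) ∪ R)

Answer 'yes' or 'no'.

E1 row counts bottom-up:
  R → 3
  R → 3
  π[v,d](R) → 3
  (R ∪ π[v,d](R)) → 6
E2 row counts bottom-up:
  R → 3
  π[v,d](R) → 3
  R → 3
  (π[v,d](R) ∪ R) → 6

E1 and E2 produce the same multiset:
v | d
q | 7
q | 7
s | 2
s | 2
s | 4
s | 4

yes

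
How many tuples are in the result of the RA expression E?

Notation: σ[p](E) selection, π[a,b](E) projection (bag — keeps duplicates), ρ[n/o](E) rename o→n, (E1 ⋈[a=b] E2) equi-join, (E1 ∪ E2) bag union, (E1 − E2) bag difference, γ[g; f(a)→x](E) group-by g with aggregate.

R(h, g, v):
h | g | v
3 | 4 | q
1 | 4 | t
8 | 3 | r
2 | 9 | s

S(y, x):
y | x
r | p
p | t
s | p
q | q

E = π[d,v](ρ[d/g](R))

Stepwise |·|:
  R → 4
  ρ[d/g](R) → 4
  π[d,v](ρ[d/g](R)) → 4

|E| = 4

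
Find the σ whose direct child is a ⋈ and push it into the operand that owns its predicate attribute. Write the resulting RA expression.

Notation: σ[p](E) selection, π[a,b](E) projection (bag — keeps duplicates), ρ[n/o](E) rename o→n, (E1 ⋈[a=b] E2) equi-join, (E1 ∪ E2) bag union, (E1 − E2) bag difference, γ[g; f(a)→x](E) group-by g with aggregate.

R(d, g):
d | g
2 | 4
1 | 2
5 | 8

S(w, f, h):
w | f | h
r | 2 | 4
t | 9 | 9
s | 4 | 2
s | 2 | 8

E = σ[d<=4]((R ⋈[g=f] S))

σ filters on d, owned by the left side.
E' = (σ[d<=4](R) ⋈[g=f] S)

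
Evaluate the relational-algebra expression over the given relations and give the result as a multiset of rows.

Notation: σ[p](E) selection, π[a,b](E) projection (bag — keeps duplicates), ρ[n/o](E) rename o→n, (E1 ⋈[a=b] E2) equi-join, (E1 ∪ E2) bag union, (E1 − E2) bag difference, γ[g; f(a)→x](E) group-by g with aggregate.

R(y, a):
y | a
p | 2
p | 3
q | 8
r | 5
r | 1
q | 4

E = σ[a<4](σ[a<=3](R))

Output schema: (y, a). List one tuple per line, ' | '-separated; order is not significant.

Row counts bottom-up:
  R → 6
  σ[a<=3](R) → 3
  σ[a<4](σ[a<=3](R)) → 3

== RESULT ==
y | a
p | 2
p | 3
r | 1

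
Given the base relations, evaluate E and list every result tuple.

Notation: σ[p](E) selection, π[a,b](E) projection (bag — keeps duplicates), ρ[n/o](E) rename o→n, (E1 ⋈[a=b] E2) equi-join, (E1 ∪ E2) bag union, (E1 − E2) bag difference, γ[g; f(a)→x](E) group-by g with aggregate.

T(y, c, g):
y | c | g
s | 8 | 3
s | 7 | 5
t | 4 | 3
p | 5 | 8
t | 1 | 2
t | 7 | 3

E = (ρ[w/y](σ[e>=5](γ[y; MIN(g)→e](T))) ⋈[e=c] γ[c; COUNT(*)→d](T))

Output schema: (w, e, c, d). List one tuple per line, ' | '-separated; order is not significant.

Per-node cardinality:
  T → 6
  γ[y; MIN(g)→e](T) → 3
  σ[e>=5](γ[y; MIN(g)→e](T)) → 1
  ρ[w/y](σ[e>=5](γ[y; MIN(g)→e](T))) → 1
  T → 6
  γ[c; COUNT(*)→d](T) → 5
  (ρ[w/y](σ[e>=5](γ[y; MIN(g)→e](T))) ⋈[e=c] γ[c; COUNT(*)→d](T)) → 1

== RESULT ==
w | e | c | d
p | 8 | 8 | 1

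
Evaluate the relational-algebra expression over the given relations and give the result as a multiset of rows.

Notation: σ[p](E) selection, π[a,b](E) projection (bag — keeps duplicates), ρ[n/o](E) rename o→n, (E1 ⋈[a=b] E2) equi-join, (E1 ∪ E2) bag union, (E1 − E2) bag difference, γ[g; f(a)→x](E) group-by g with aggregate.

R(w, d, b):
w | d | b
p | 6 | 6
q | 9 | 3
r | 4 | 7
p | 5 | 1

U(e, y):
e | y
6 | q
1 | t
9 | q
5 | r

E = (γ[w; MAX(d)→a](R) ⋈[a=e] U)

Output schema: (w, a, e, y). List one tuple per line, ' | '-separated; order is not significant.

Per-node cardinality:
  R → 4
  γ[w; MAX(d)→a](R) → 3
  U → 4
  (γ[w; MAX(d)→a](R) ⋈[a=e] U) → 2

== RESULT ==
w | a | e | y
p | 6 | 6 | q
q | 9 | 9 | q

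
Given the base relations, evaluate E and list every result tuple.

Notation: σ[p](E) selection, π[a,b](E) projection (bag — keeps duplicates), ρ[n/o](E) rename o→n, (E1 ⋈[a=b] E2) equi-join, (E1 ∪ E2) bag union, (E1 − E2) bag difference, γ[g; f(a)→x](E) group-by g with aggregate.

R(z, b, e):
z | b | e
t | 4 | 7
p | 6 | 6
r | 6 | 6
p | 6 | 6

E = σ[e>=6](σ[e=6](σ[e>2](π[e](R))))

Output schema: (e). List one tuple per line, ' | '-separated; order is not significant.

Stepwise |·|:
  R → 4
  π[e](R) → 4
  σ[e>2](π[e](R)) → 4
  σ[e=6](σ[e>2](π[e](R))) → 3
  σ[e>=6](σ[e=6](σ[e>2](π[e](R)))) → 3

== RESULT ==
e
6
6
6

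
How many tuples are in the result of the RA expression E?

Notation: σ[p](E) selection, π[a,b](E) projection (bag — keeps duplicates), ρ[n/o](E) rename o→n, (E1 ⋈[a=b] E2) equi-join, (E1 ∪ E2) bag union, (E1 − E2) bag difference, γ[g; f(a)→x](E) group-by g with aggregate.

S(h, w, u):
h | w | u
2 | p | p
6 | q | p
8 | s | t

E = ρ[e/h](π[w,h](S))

Subexpression sizes:
  S → 3
  π[w,h](S) → 3
  ρ[e/h](π[w,h](S)) → 3

|E| = 3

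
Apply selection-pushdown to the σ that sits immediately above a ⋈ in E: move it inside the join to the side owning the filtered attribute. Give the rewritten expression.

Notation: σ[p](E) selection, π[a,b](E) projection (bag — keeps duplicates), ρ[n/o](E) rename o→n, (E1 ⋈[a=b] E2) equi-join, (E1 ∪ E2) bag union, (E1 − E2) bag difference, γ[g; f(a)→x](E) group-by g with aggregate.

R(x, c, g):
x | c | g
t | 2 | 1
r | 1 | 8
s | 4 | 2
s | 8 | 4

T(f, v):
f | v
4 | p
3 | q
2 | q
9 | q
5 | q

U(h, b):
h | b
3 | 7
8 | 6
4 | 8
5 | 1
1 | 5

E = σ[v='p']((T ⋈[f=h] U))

σ filters on v, owned by the left side.
E' = (σ[v='p'](T) ⋈[f=h] U)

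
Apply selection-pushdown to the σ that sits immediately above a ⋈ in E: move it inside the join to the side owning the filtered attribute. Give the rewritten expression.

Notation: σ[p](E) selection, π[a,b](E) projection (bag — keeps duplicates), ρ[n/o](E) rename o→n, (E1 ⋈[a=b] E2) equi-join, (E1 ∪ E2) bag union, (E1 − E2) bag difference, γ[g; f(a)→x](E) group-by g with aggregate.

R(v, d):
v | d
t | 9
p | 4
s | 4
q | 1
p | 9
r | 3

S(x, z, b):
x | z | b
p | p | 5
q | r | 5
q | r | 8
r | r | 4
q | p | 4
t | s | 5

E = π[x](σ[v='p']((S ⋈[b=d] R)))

σ filters on v, owned by the right side.
E' = π[x]((S ⋈[b=d] σ[v='p'](R)))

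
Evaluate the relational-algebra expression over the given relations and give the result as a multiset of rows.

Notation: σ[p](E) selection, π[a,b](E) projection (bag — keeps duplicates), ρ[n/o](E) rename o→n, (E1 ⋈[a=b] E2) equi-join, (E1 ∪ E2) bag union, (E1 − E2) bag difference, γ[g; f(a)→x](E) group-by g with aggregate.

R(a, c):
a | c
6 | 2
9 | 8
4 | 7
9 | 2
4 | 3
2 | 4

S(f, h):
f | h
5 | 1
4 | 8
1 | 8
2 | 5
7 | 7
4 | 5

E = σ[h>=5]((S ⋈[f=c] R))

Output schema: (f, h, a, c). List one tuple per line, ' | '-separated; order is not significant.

Subexpression sizes:
  S → 6
  R → 6
  (S ⋈[f=c] R) → 5
  σ[h>=5]((S ⋈[f=c] R)) → 5

== RESULT ==
f | h | a | c
2 | 5 | 6 | 2
2 | 5 | 9 | 2
4 | 5 | 2 | 4
4 | 8 | 2 | 4
7 | 7 | 4 | 7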